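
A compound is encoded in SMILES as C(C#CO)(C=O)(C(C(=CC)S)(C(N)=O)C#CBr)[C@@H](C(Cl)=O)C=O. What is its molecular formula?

Heavy atoms from the SMILES: 1 Br, 14 C, 1 Cl, 1 N, 5 O, 1 S.
Implicit hydrogens by atom environment:
  9 × C: no H
  4 × C: 1 H each → 4
  4 × O: no H
  1 × Br: no H
  1 × C: 3 H
  1 × Cl: no H
  1 × N: 2 H
  1 × O: 1 H
  1 × S: 1 H
  Total hydrogens = 11.
Molecular formula: C14H11BrClNO5S

C14H11BrClNO5S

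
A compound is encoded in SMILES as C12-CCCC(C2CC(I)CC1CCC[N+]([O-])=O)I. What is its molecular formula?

C13H21I2NO2

Heavy atoms from the SMILES: 13 C, 2 I, 1 N, 2 O.
Implicit hydrogens by atom environment:
  8 × C: 2 H each → 16
  5 × C: 1 H each → 5
  2 × I: no H
  1 × N (charge +1): no H
  1 × O: no H
  1 × O (charge -1): no H
  Total hydrogens = 21.
Molecular formula: C13H21I2NO2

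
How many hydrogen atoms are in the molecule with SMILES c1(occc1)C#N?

3

Hydrogens are implicit in SMILES; fill each atom to its normal valence:
  3 × C (aromatic): 1 H each → 3
  1 × C (aromatic): no H
  1 × C: no H
  1 × N: no H
  1 × O (aromatic): no H
  Total hydrogens = 3.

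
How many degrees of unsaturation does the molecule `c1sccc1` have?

3

Molecular formula from the SMILES: C4H4S.
DoU = (2C + 2 + N − H − X)/2 = (2·4 + 2 + 0 − 4 − 0)/2 = 6/2 = 3.
(Structurally: 1 ring(s) + 2 π bond(s) = 3.)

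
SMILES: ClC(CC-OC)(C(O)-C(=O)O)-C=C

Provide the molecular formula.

Heavy atoms from the SMILES: 8 C, 1 Cl, 4 O.
Implicit hydrogens by atom environment:
  3 × C: 2 H each → 6
  2 × C: 1 H each → 2
  2 × C: no H
  2 × O: 1 H each → 2
  2 × O: no H
  1 × C: 3 H
  1 × Cl: no H
  Total hydrogens = 13.
Molecular formula: C8H13ClO4

C8H13ClO4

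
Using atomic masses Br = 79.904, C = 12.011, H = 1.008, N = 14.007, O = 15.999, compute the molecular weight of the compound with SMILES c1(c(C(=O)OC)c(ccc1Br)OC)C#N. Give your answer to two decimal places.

Molecular formula: C10H8BrNO3.
M = 1×79.904 + 10×12.011 + 8×1.008 + 1×14.007 + 3×15.999 = 270.08 g/mol.

270.08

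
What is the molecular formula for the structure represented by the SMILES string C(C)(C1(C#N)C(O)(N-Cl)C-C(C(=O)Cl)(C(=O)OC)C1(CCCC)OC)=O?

Heavy atoms from the SMILES: 16 C, 2 Cl, 2 N, 6 O.
Implicit hydrogens by atom environment:
  8 × C: no H
  5 × O: no H
  4 × C: 3 H each → 12
  4 × C: 2 H each → 8
  2 × Cl: no H
  1 × N: 1 H
  1 × N: no H
  1 × O: 1 H
  Total hydrogens = 22.
Molecular formula: C16H22Cl2N2O6

C16H22Cl2N2O6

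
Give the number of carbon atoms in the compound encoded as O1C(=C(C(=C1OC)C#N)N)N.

The symbol for carbon appears 6 times in the SMILES.

6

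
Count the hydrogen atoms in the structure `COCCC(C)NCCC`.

Hydrogens are implicit in SMILES; fill each atom to its normal valence:
  4 × C: 2 H each → 8
  3 × C: 3 H each → 9
  1 × C: 1 H
  1 × N: 1 H
  1 × O: no H
  Total hydrogens = 19.

19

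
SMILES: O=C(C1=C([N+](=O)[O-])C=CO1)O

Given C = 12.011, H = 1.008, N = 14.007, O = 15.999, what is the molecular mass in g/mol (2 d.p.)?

Molecular formula: C5H3NO5.
M = 5×12.011 + 3×1.008 + 1×14.007 + 5×15.999 = 157.08 g/mol.

157.08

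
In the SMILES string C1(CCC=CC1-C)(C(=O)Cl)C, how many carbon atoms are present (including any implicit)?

9

The symbol for carbon appears 9 times in the SMILES. (Cl is a single chlorine, not C + l.)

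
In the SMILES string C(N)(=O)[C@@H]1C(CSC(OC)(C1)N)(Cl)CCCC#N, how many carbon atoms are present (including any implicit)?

11

The symbol for carbon appears 11 times in the SMILES. (Cl is a single chlorine, not C + l.)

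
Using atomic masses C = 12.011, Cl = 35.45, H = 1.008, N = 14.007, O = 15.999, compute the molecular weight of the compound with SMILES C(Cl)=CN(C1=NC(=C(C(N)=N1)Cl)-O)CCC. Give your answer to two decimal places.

263.12

Molecular formula: C9H12Cl2N4O.
M = 9×12.011 + 2×35.45 + 12×1.008 + 4×14.007 + 1×15.999 = 263.12 g/mol.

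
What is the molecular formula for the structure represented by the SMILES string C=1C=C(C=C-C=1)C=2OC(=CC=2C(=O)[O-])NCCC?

C14H14NO3-

Heavy atoms from the SMILES: 14 C, 1 N, 3 O.
Implicit hydrogens by atom environment:
  6 × C (aromatic): 1 H each → 6
  4 × C (aromatic): no H
  2 × C: 2 H each → 4
  1 × C: 3 H
  1 × C: no H
  1 × N: 1 H
  1 × O (aromatic): no H
  1 × O: no H
  1 × O (charge -1): no H
  Total hydrogens = 14.
Net charge -1.
Molecular formula: C14H14NO3-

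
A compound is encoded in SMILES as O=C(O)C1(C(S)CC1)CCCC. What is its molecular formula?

C9H16O2S

Heavy atoms from the SMILES: 9 C, 2 O, 1 S.
Implicit hydrogens by atom environment:
  5 × C: 2 H each → 10
  2 × C: no H
  1 × C: 3 H
  1 × C: 1 H
  1 × O: 1 H
  1 × O: no H
  1 × S: 1 H
  Total hydrogens = 16.
Molecular formula: C9H16O2S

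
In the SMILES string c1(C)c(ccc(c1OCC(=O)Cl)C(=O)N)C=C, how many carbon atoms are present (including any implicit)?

12

The symbol for carbon appears 12 times in the SMILES. Lowercase c denotes aromatic carbon and counts toward C.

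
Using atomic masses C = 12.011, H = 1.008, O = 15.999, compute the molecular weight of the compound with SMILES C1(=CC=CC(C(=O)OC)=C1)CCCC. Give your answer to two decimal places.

Molecular formula: C12H16O2.
M = 12×12.011 + 16×1.008 + 2×15.999 = 192.26 g/mol.

192.26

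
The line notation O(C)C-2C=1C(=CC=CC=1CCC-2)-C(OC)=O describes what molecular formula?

C13H16O3

Heavy atoms from the SMILES: 13 C, 3 O.
Implicit hydrogens by atom environment:
  3 × C: 2 H each → 6
  3 × C (aromatic): 1 H each → 3
  3 × C (aromatic): no H
  3 × O: no H
  2 × C: 3 H each → 6
  1 × C: 1 H
  1 × C: no H
  Total hydrogens = 16.
Molecular formula: C13H16O3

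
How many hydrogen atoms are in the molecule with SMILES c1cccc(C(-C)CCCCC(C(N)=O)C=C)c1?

Hydrogens are implicit in SMILES; fill each atom to its normal valence:
  5 × C: 2 H each → 10
  5 × C (aromatic): 1 H each → 5
  3 × C: 1 H each → 3
  1 × C: 3 H
  1 × C: no H
  1 × C (aromatic): no H
  1 × N: 2 H
  1 × O: no H
  Total hydrogens = 23.

23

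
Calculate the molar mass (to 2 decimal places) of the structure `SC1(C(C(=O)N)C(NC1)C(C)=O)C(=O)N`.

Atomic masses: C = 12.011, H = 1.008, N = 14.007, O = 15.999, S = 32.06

Molecular formula: C8H13N3O3S.
M = 8×12.011 + 13×1.008 + 3×14.007 + 3×15.999 + 1×32.06 = 231.27 g/mol.

231.27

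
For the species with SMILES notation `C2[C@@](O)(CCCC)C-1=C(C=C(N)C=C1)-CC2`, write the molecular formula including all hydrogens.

Heavy atoms from the SMILES: 14 C, 1 N, 1 O.
Implicit hydrogens by atom environment:
  6 × C: 2 H each → 12
  3 × C (aromatic): 1 H each → 3
  3 × C (aromatic): no H
  1 × C: 3 H
  1 × C: no H
  1 × N: 2 H
  1 × O: 1 H
  Total hydrogens = 21.
Molecular formula: C14H21NO

C14H21NO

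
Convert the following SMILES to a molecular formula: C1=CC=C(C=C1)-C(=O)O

Heavy atoms from the SMILES: 7 C, 2 O.
Implicit hydrogens by atom environment:
  5 × C (aromatic): 1 H each → 5
  1 × C (aromatic): no H
  1 × C: no H
  1 × O: 1 H
  1 × O: no H
  Total hydrogens = 6.
Molecular formula: C7H6O2

C7H6O2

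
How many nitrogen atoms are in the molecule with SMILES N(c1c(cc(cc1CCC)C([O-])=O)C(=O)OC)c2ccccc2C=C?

1

The symbol for nitrogen appears 1 time in the SMILES.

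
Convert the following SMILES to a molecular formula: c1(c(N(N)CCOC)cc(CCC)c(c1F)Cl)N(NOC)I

C13H21ClFIN4O2

Heavy atoms from the SMILES: 13 C, 1 Cl, 1 F, 1 I, 4 N, 2 O.
Implicit hydrogens by atom environment:
  5 × C (aromatic): no H
  4 × C: 2 H each → 8
  3 × C: 3 H each → 9
  2 × N: no H
  2 × O: no H
  1 × C (aromatic): 1 H
  1 × Cl: no H
  1 × F: no H
  1 × I: no H
  1 × N: 2 H
  1 × N: 1 H
  Total hydrogens = 21.
Molecular formula: C13H21ClFIN4O2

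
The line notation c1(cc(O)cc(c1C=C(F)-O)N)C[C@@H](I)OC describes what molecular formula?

C11H13FINO3

Heavy atoms from the SMILES: 11 C, 1 F, 1 I, 1 N, 3 O.
Implicit hydrogens by atom environment:
  4 × C (aromatic): no H
  2 × C (aromatic): 1 H each → 2
  2 × C: 1 H each → 2
  2 × O: 1 H each → 2
  1 × C: 3 H
  1 × C: 2 H
  1 × C: no H
  1 × F: no H
  1 × I: no H
  1 × N: 2 H
  1 × O: no H
  Total hydrogens = 13.
Molecular formula: C11H13FINO3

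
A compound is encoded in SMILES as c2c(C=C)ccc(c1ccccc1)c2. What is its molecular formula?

Heavy atoms from the SMILES: 14 C.
Implicit hydrogens by atom environment:
  9 × C (aromatic): 1 H each → 9
  3 × C (aromatic): no H
  1 × C: 2 H
  1 × C: 1 H
  Total hydrogens = 12.
Molecular formula: C14H12

C14H12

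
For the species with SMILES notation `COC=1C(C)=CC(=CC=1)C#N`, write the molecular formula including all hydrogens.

Heavy atoms from the SMILES: 9 C, 1 N, 1 O.
Implicit hydrogens by atom environment:
  3 × C (aromatic): 1 H each → 3
  3 × C (aromatic): no H
  2 × C: 3 H each → 6
  1 × C: no H
  1 × N: no H
  1 × O: no H
  Total hydrogens = 9.
Molecular formula: C9H9NO

C9H9NO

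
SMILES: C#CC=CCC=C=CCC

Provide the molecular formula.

C10H12

Heavy atoms from the SMILES: 10 C.
Implicit hydrogens by atom environment:
  5 × C: 1 H each → 5
  2 × C: 2 H each → 4
  2 × C: no H
  1 × C: 3 H
  Total hydrogens = 12.
Molecular formula: C10H12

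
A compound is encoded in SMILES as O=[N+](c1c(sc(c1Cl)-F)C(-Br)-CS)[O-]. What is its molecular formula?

Heavy atoms from the SMILES: 1 Br, 6 C, 1 Cl, 1 F, 1 N, 2 O, 2 S.
Implicit hydrogens by atom environment:
  4 × C (aromatic): no H
  1 × Br: no H
  1 × C: 2 H
  1 × C: 1 H
  1 × Cl: no H
  1 × F: no H
  1 × N (charge +1): no H
  1 × O: no H
  1 × O (charge -1): no H
  1 × S: 1 H
  1 × S (aromatic): no H
  Total hydrogens = 4.
Molecular formula: C6H4BrClFNO2S2

C6H4BrClFNO2S2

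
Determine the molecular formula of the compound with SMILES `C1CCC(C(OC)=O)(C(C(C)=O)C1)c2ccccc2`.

Heavy atoms from the SMILES: 16 C, 3 O.
Implicit hydrogens by atom environment:
  5 × C (aromatic): 1 H each → 5
  4 × C: 2 H each → 8
  3 × C: no H
  3 × O: no H
  2 × C: 3 H each → 6
  1 × C: 1 H
  1 × C (aromatic): no H
  Total hydrogens = 20.
Molecular formula: C16H20O3

C16H20O3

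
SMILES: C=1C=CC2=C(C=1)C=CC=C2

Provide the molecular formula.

Heavy atoms from the SMILES: 10 C.
Implicit hydrogens by atom environment:
  8 × C (aromatic): 1 H each → 8
  2 × C (aromatic): no H
  Total hydrogens = 8.
Molecular formula: C10H8

C10H8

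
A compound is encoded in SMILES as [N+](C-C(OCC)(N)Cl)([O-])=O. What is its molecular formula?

C4H9ClN2O3

Heavy atoms from the SMILES: 4 C, 1 Cl, 2 N, 3 O.
Implicit hydrogens by atom environment:
  2 × C: 2 H each → 4
  2 × O: no H
  1 × C: 3 H
  1 × C: no H
  1 × Cl: no H
  1 × N: 2 H
  1 × N (charge +1): no H
  1 × O (charge -1): no H
  Total hydrogens = 9.
Molecular formula: C4H9ClN2O3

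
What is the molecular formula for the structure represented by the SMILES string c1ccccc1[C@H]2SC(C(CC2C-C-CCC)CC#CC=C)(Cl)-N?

C21H28ClNS

Heavy atoms from the SMILES: 21 C, 1 Cl, 1 N, 1 S.
Implicit hydrogens by atom environment:
  7 × C: 2 H each → 14
  5 × C (aromatic): 1 H each → 5
  4 × C: 1 H each → 4
  3 × C: no H
  1 × C: 3 H
  1 × C (aromatic): no H
  1 × Cl: no H
  1 × N: 2 H
  1 × S: no H
  Total hydrogens = 28.
Molecular formula: C21H28ClNS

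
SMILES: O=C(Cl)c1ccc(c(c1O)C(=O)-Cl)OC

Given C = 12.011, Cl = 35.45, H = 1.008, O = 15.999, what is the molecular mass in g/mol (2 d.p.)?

249.04

Molecular formula: C9H6Cl2O4.
M = 9×12.011 + 2×35.45 + 6×1.008 + 4×15.999 = 249.04 g/mol.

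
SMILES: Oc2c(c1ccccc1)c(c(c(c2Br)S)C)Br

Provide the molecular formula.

C13H10Br2OS

Heavy atoms from the SMILES: 2 Br, 13 C, 1 O, 1 S.
Implicit hydrogens by atom environment:
  7 × C (aromatic): no H
  5 × C (aromatic): 1 H each → 5
  2 × Br: no H
  1 × C: 3 H
  1 × O: 1 H
  1 × S: 1 H
  Total hydrogens = 10.
Molecular formula: C13H10Br2OS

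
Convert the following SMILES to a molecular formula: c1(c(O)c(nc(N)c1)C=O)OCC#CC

Heavy atoms from the SMILES: 10 C, 2 N, 3 O.
Implicit hydrogens by atom environment:
  4 × C (aromatic): no H
  2 × C: no H
  2 × O: no H
  1 × C: 3 H
  1 × C: 2 H
  1 × C (aromatic): 1 H
  1 × C: 1 H
  1 × N: 2 H
  1 × N (aromatic): no H
  1 × O: 1 H
  Total hydrogens = 10.
Molecular formula: C10H10N2O3

C10H10N2O3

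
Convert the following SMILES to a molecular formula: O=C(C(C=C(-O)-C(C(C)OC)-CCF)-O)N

C10H18FNO4

Heavy atoms from the SMILES: 10 C, 1 F, 1 N, 4 O.
Implicit hydrogens by atom environment:
  4 × C: 1 H each → 4
  2 × C: 3 H each → 6
  2 × C: 2 H each → 4
  2 × C: no H
  2 × O: 1 H each → 2
  2 × O: no H
  1 × F: no H
  1 × N: 2 H
  Total hydrogens = 18.
Molecular formula: C10H18FNO4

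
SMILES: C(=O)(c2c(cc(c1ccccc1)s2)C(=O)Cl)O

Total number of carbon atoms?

12

The symbol for carbon appears 12 times in the SMILES. Lowercase c denotes aromatic carbon and counts toward C.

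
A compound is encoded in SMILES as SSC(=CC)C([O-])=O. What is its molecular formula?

C4H5O2S2-

Heavy atoms from the SMILES: 4 C, 2 O, 2 S.
Implicit hydrogens by atom environment:
  2 × C: no H
  1 × C: 3 H
  1 × C: 1 H
  1 × O: no H
  1 × O (charge -1): no H
  1 × S: 1 H
  1 × S: no H
  Total hydrogens = 5.
Net charge -1.
Molecular formula: C4H5O2S2-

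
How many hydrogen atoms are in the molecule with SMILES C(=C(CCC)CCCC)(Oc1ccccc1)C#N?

Hydrogens are implicit in SMILES; fill each atom to its normal valence:
  5 × C: 2 H each → 10
  5 × C (aromatic): 1 H each → 5
  3 × C: no H
  2 × C: 3 H each → 6
  1 × C (aromatic): no H
  1 × N: no H
  1 × O: no H
  Total hydrogens = 21.

21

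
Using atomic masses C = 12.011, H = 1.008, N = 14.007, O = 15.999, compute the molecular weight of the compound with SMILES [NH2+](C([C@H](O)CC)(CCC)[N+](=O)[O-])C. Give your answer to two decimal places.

Molecular formula: C8H19N2O3+.
M = 8×12.011 + 19×1.008 + 2×14.007 + 3×15.999 = 191.25 g/mol.

191.25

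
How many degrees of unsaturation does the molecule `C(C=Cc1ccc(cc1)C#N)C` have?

Molecular formula from the SMILES: C11H11N.
DoU = (2C + 2 + N − H − X)/2 = (2·11 + 2 + 1 − 11 − 0)/2 = 14/2 = 7.
(Structurally: 1 ring(s) + 6 π bond(s) = 7.)

7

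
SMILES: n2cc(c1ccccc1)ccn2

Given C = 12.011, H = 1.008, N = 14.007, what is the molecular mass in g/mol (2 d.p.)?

156.19

Molecular formula: C10H8N2.
M = 10×12.011 + 8×1.008 + 2×14.007 = 156.19 g/mol.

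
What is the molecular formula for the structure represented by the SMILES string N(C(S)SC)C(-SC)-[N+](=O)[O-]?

C4H10N2O2S3

Heavy atoms from the SMILES: 4 C, 2 N, 2 O, 3 S.
Implicit hydrogens by atom environment:
  2 × C: 3 H each → 6
  2 × C: 1 H each → 2
  2 × S: no H
  1 × N: 1 H
  1 × N (charge +1): no H
  1 × O: no H
  1 × O (charge -1): no H
  1 × S: 1 H
  Total hydrogens = 10.
Molecular formula: C4H10N2O2S3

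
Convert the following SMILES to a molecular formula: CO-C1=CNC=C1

Heavy atoms from the SMILES: 5 C, 1 N, 1 O.
Implicit hydrogens by atom environment:
  3 × C (aromatic): 1 H each → 3
  1 × C: 3 H
  1 × C (aromatic): no H
  1 × N (aromatic): 1 H
  1 × O: no H
  Total hydrogens = 7.
Molecular formula: C5H7NO

C5H7NO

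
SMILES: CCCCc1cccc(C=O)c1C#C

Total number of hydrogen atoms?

Hydrogens are implicit in SMILES; fill each atom to its normal valence:
  3 × C: 2 H each → 6
  3 × C (aromatic): 1 H each → 3
  3 × C (aromatic): no H
  2 × C: 1 H each → 2
  1 × C: 3 H
  1 × C: no H
  1 × O: no H
  Total hydrogens = 14.

14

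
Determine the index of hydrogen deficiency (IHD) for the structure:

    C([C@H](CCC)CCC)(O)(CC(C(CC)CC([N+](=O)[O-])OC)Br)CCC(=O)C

Molecular formula from the SMILES: C20H38BrNO5.
DoU = (2C + 2 + N − H − X)/2 = (2·20 + 2 + 1 − 38 − 1)/2 = 4/2 = 2.
(Structurally: 0 ring(s) + 2 π bond(s) = 2.)

2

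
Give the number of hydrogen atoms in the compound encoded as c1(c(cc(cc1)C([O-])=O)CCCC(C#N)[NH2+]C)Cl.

Hydrogens are implicit in SMILES; fill each atom to its normal valence:
  3 × C: 2 H each → 6
  3 × C (aromatic): 1 H each → 3
  3 × C (aromatic): no H
  2 × C: no H
  1 × C: 3 H
  1 × C: 1 H
  1 × Cl: no H
  1 × N (charge +1): 2 H
  1 × N: no H
  1 × O: no H
  1 × O (charge -1): no H
  Total hydrogens = 15.

15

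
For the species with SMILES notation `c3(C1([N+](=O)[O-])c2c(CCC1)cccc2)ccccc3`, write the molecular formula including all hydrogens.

Heavy atoms from the SMILES: 16 C, 1 N, 2 O.
Implicit hydrogens by atom environment:
  9 × C (aromatic): 1 H each → 9
  3 × C: 2 H each → 6
  3 × C (aromatic): no H
  1 × C: no H
  1 × N (charge +1): no H
  1 × O: no H
  1 × O (charge -1): no H
  Total hydrogens = 15.
Molecular formula: C16H15NO2

C16H15NO2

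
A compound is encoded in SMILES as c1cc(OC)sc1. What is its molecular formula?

Heavy atoms from the SMILES: 5 C, 1 O, 1 S.
Implicit hydrogens by atom environment:
  3 × C (aromatic): 1 H each → 3
  1 × C: 3 H
  1 × C (aromatic): no H
  1 × O: no H
  1 × S (aromatic): no H
  Total hydrogens = 6.
Molecular formula: C5H6OS

C5H6OS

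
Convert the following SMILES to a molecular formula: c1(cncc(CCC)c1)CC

C10H15N

Heavy atoms from the SMILES: 10 C, 1 N.
Implicit hydrogens by atom environment:
  3 × C: 2 H each → 6
  3 × C (aromatic): 1 H each → 3
  2 × C: 3 H each → 6
  2 × C (aromatic): no H
  1 × N (aromatic): no H
  Total hydrogens = 15.
Molecular formula: C10H15N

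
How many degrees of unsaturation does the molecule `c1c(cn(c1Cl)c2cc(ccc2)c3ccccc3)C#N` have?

13

Molecular formula from the SMILES: C17H11ClN2.
DoU = (2C + 2 + N − H − X)/2 = (2·17 + 2 + 2 − 11 − 1)/2 = 26/2 = 13.
(Structurally: 3 ring(s) + 10 π bond(s) = 13.)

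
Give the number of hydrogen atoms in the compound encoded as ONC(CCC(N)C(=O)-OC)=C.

14

Hydrogens are implicit in SMILES; fill each atom to its normal valence:
  3 × C: 2 H each → 6
  2 × C: no H
  2 × O: no H
  1 × C: 3 H
  1 × C: 1 H
  1 × N: 2 H
  1 × N: 1 H
  1 × O: 1 H
  Total hydrogens = 14.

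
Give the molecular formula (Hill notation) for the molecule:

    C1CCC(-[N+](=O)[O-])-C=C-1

C6H9NO2

Heavy atoms from the SMILES: 6 C, 1 N, 2 O.
Implicit hydrogens by atom environment:
  3 × C: 2 H each → 6
  3 × C: 1 H each → 3
  1 × N (charge +1): no H
  1 × O: no H
  1 × O (charge -1): no H
  Total hydrogens = 9.
Molecular formula: C6H9NO2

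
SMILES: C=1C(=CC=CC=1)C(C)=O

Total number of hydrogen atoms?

Hydrogens are implicit in SMILES; fill each atom to its normal valence:
  5 × C (aromatic): 1 H each → 5
  1 × C: 3 H
  1 × C (aromatic): no H
  1 × C: no H
  1 × O: no H
  Total hydrogens = 8.

8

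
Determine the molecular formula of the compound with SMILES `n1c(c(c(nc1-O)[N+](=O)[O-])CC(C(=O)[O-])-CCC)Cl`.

Heavy atoms from the SMILES: 10 C, 1 Cl, 3 N, 5 O.
Implicit hydrogens by atom environment:
  4 × C (aromatic): no H
  3 × C: 2 H each → 6
  2 × N (aromatic): no H
  2 × O: no H
  2 × O (charge -1): no H
  1 × C: 3 H
  1 × C: 1 H
  1 × C: no H
  1 × Cl: no H
  1 × N (charge +1): no H
  1 × O: 1 H
  Total hydrogens = 11.
Net charge -1.
Molecular formula: C10H11ClN3O5-

C10H11ClN3O5-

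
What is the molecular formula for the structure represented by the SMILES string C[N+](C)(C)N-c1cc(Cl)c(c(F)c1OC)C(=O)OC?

C12H17ClFN2O3+

Heavy atoms from the SMILES: 12 C, 1 Cl, 1 F, 2 N, 3 O.
Implicit hydrogens by atom environment:
  5 × C: 3 H each → 15
  5 × C (aromatic): no H
  3 × O: no H
  1 × C (aromatic): 1 H
  1 × C: no H
  1 × Cl: no H
  1 × F: no H
  1 × N: 1 H
  1 × N (charge +1): no H
  Total hydrogens = 17.
Net charge +1.
Molecular formula: C12H17ClFN2O3+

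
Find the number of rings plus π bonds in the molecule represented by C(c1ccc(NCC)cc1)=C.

Molecular formula from the SMILES: C10H13N.
DoU = (2C + 2 + N − H − X)/2 = (2·10 + 2 + 1 − 13 − 0)/2 = 10/2 = 5.
(Structurally: 1 ring(s) + 4 π bond(s) = 5.)

5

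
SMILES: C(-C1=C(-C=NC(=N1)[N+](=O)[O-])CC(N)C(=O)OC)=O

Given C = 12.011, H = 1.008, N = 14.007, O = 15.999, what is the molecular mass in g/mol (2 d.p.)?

Molecular formula: C9H10N4O5.
M = 9×12.011 + 10×1.008 + 4×14.007 + 5×15.999 = 254.20 g/mol.

254.20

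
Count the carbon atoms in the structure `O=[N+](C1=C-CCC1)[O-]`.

5

The symbol for carbon appears 5 times in the SMILES.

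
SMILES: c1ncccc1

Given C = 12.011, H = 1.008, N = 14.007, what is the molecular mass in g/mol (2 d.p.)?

79.10

Molecular formula: C5H5N.
M = 5×12.011 + 5×1.008 + 1×14.007 = 79.10 g/mol.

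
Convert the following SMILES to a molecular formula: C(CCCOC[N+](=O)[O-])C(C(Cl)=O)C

C8H14ClNO4

Heavy atoms from the SMILES: 8 C, 1 Cl, 1 N, 4 O.
Implicit hydrogens by atom environment:
  5 × C: 2 H each → 10
  3 × O: no H
  1 × C: 3 H
  1 × C: 1 H
  1 × C: no H
  1 × Cl: no H
  1 × N (charge +1): no H
  1 × O (charge -1): no H
  Total hydrogens = 14.
Molecular formula: C8H14ClNO4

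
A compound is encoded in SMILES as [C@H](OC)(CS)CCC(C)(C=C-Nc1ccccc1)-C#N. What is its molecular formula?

Heavy atoms from the SMILES: 16 C, 2 N, 1 O, 1 S.
Implicit hydrogens by atom environment:
  5 × C (aromatic): 1 H each → 5
  3 × C: 2 H each → 6
  3 × C: 1 H each → 3
  2 × C: 3 H each → 6
  2 × C: no H
  1 × C (aromatic): no H
  1 × N: 1 H
  1 × N: no H
  1 × O: no H
  1 × S: 1 H
  Total hydrogens = 22.
Molecular formula: C16H22N2OS

C16H22N2OS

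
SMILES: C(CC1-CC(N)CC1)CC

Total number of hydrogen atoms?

19

Hydrogens are implicit in SMILES; fill each atom to its normal valence:
  6 × C: 2 H each → 12
  2 × C: 1 H each → 2
  1 × C: 3 H
  1 × N: 2 H
  Total hydrogens = 19.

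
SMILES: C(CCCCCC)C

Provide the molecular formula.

C8H18

Heavy atoms from the SMILES: 8 C.
Implicit hydrogens by atom environment:
  6 × C: 2 H each → 12
  2 × C: 3 H each → 6
  Total hydrogens = 18.
Molecular formula: C8H18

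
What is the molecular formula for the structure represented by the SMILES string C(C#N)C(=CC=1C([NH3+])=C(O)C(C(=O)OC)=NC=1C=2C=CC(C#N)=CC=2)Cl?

C18H14ClN4O3+

Heavy atoms from the SMILES: 18 C, 1 Cl, 4 N, 3 O.
Implicit hydrogens by atom environment:
  7 × C (aromatic): no H
  4 × C (aromatic): 1 H each → 4
  4 × C: no H
  2 × N: no H
  2 × O: no H
  1 × C: 3 H
  1 × C: 2 H
  1 × C: 1 H
  1 × Cl: no H
  1 × N (charge +1): 3 H
  1 × N (aromatic): no H
  1 × O: 1 H
  Total hydrogens = 14.
Net charge +1.
Molecular formula: C18H14ClN4O3+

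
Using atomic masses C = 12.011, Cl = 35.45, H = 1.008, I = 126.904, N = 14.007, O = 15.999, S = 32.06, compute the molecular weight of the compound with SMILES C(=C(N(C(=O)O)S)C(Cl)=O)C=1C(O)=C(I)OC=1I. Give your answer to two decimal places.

515.44

Molecular formula: C8H4ClI2NO5S.
M = 8×12.011 + 1×35.45 + 4×1.008 + 2×126.904 + 1×14.007 + 5×15.999 + 1×32.06 = 515.44 g/mol.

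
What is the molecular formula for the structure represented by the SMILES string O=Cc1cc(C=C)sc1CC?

C9H10OS

Heavy atoms from the SMILES: 9 C, 1 O, 1 S.
Implicit hydrogens by atom environment:
  3 × C (aromatic): no H
  2 × C: 2 H each → 4
  2 × C: 1 H each → 2
  1 × C: 3 H
  1 × C (aromatic): 1 H
  1 × O: no H
  1 × S (aromatic): no H
  Total hydrogens = 10.
Molecular formula: C9H10OS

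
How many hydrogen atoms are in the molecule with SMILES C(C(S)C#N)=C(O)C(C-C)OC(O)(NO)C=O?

14

Hydrogens are implicit in SMILES; fill each atom to its normal valence:
  4 × C: 1 H each → 4
  3 × C: no H
  3 × O: 1 H each → 3
  2 × O: no H
  1 × C: 3 H
  1 × C: 2 H
  1 × N: 1 H
  1 × N: no H
  1 × S: 1 H
  Total hydrogens = 14.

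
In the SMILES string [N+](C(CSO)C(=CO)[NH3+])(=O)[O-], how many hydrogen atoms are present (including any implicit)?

Hydrogens are implicit in SMILES; fill each atom to its normal valence:
  2 × C: 1 H each → 2
  2 × O: 1 H each → 2
  1 × C: 2 H
  1 × C: no H
  1 × N (charge +1): 3 H
  1 × N (charge +1): no H
  1 × O: no H
  1 × O (charge -1): no H
  1 × S: no H
  Total hydrogens = 9.

9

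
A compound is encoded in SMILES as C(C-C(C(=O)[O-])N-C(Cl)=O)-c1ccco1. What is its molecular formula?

C9H9ClNO4-

Heavy atoms from the SMILES: 9 C, 1 Cl, 1 N, 4 O.
Implicit hydrogens by atom environment:
  3 × C (aromatic): 1 H each → 3
  2 × C: 2 H each → 4
  2 × C: no H
  2 × O: no H
  1 × C: 1 H
  1 × C (aromatic): no H
  1 × Cl: no H
  1 × N: 1 H
  1 × O (aromatic): no H
  1 × O (charge -1): no H
  Total hydrogens = 9.
Net charge -1.
Molecular formula: C9H9ClNO4-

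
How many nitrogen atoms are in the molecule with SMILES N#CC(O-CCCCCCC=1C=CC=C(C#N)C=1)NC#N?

4

The symbol for nitrogen appears 4 times in the SMILES.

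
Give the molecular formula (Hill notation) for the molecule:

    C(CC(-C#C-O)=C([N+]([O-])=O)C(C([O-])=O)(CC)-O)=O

C10H10NO7-

Heavy atoms from the SMILES: 10 C, 1 N, 7 O.
Implicit hydrogens by atom environment:
  6 × C: no H
  3 × O: no H
  2 × C: 2 H each → 4
  2 × O: 1 H each → 2
  2 × O (charge -1): no H
  1 × C: 3 H
  1 × C: 1 H
  1 × N (charge +1): no H
  Total hydrogens = 10.
Net charge -1.
Molecular formula: C10H10NO7-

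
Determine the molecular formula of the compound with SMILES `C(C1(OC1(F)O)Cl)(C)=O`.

Heavy atoms from the SMILES: 4 C, 1 Cl, 1 F, 3 O.
Implicit hydrogens by atom environment:
  3 × C: no H
  2 × O: no H
  1 × C: 3 H
  1 × Cl: no H
  1 × F: no H
  1 × O: 1 H
  Total hydrogens = 4.
Molecular formula: C4H4ClFO3

C4H4ClFO3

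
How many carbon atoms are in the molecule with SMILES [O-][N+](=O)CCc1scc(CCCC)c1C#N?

The symbol for carbon appears 11 times in the SMILES. Lowercase c denotes aromatic carbon and counts toward C.

11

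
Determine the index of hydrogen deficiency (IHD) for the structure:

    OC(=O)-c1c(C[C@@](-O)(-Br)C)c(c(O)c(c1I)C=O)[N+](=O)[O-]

7

Molecular formula from the SMILES: C11H9BrINO7.
DoU = (2C + 2 + N − H − X)/2 = (2·11 + 2 + 1 − 9 − 2)/2 = 14/2 = 7.
(Structurally: 1 ring(s) + 6 π bond(s) = 7.)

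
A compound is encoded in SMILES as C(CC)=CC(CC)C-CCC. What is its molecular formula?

Heavy atoms from the SMILES: 11 C.
Implicit hydrogens by atom environment:
  5 × C: 2 H each → 10
  3 × C: 3 H each → 9
  3 × C: 1 H each → 3
  Total hydrogens = 22.
Molecular formula: C11H22

C11H22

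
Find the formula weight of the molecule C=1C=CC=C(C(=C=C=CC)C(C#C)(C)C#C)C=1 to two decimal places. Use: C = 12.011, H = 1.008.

Molecular formula: C17H14.
M = 17×12.011 + 14×1.008 = 218.30 g/mol.

218.30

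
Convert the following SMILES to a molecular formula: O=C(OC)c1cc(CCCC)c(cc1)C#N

C13H15NO2

Heavy atoms from the SMILES: 13 C, 1 N, 2 O.
Implicit hydrogens by atom environment:
  3 × C: 2 H each → 6
  3 × C (aromatic): 1 H each → 3
  3 × C (aromatic): no H
  2 × C: 3 H each → 6
  2 × C: no H
  2 × O: no H
  1 × N: no H
  Total hydrogens = 15.
Molecular formula: C13H15NO2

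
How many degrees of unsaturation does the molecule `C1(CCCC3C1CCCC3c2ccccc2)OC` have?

6

Molecular formula from the SMILES: C17H24O.
DoU = (2C + 2 + N − H − X)/2 = (2·17 + 2 + 0 − 24 − 0)/2 = 12/2 = 6.
(Structurally: 3 ring(s) + 3 π bond(s) = 6.)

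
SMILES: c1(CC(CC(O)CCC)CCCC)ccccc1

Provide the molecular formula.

C17H28O

Heavy atoms from the SMILES: 17 C, 1 O.
Implicit hydrogens by atom environment:
  7 × C: 2 H each → 14
  5 × C (aromatic): 1 H each → 5
  2 × C: 3 H each → 6
  2 × C: 1 H each → 2
  1 × C (aromatic): no H
  1 × O: 1 H
  Total hydrogens = 28.
Molecular formula: C17H28O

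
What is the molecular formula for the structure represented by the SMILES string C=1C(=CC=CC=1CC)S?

C8H10S

Heavy atoms from the SMILES: 8 C, 1 S.
Implicit hydrogens by atom environment:
  4 × C (aromatic): 1 H each → 4
  2 × C (aromatic): no H
  1 × C: 3 H
  1 × C: 2 H
  1 × S: 1 H
  Total hydrogens = 10.
Molecular formula: C8H10S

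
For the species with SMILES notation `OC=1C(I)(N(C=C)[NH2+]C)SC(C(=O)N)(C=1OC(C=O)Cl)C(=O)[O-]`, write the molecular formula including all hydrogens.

Heavy atoms from the SMILES: 11 C, 1 Cl, 1 I, 3 N, 6 O, 1 S.
Implicit hydrogens by atom environment:
  6 × C: no H
  4 × O: no H
  3 × C: 1 H each → 3
  1 × C: 3 H
  1 × C: 2 H
  1 × Cl: no H
  1 × I: no H
  1 × N: 2 H
  1 × N (charge +1): 2 H
  1 × N: no H
  1 × O: 1 H
  1 × O (charge -1): no H
  1 × S: no H
  Total hydrogens = 13.
Molecular formula: C11H13ClIN3O6S

C11H13ClIN3O6S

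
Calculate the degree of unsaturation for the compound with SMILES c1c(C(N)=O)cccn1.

5

Molecular formula from the SMILES: C6H6N2O.
DoU = (2C + 2 + N − H − X)/2 = (2·6 + 2 + 2 − 6 − 0)/2 = 10/2 = 5.
(Structurally: 1 ring(s) + 4 π bond(s) = 5.)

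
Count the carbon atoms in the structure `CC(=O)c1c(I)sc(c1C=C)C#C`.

The symbol for carbon appears 10 times in the SMILES. Lowercase c denotes aromatic carbon and counts toward C.

10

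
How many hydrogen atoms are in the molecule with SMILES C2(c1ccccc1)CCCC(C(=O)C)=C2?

16

Hydrogens are implicit in SMILES; fill each atom to its normal valence:
  5 × C (aromatic): 1 H each → 5
  3 × C: 2 H each → 6
  2 × C: 1 H each → 2
  2 × C: no H
  1 × C: 3 H
  1 × C (aromatic): no H
  1 × O: no H
  Total hydrogens = 16.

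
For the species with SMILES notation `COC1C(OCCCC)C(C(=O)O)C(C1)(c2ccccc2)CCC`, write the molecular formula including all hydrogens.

C20H30O4

Heavy atoms from the SMILES: 20 C, 4 O.
Implicit hydrogens by atom environment:
  6 × C: 2 H each → 12
  5 × C (aromatic): 1 H each → 5
  3 × C: 3 H each → 9
  3 × C: 1 H each → 3
  3 × O: no H
  2 × C: no H
  1 × C (aromatic): no H
  1 × O: 1 H
  Total hydrogens = 30.
Molecular formula: C20H30O4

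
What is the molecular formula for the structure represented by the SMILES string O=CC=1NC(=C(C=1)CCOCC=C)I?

C10H12INO2

Heavy atoms from the SMILES: 10 C, 1 I, 1 N, 2 O.
Implicit hydrogens by atom environment:
  4 × C: 2 H each → 8
  3 × C (aromatic): no H
  2 × C: 1 H each → 2
  2 × O: no H
  1 × C (aromatic): 1 H
  1 × I: no H
  1 × N (aromatic): 1 H
  Total hydrogens = 12.
Molecular formula: C10H12INO2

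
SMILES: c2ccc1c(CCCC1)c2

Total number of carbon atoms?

10

The symbol for carbon appears 10 times in the SMILES. Lowercase c denotes aromatic carbon and counts toward C.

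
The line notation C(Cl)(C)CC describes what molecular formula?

C4H9Cl

Heavy atoms from the SMILES: 4 C, 1 Cl.
Implicit hydrogens by atom environment:
  2 × C: 3 H each → 6
  1 × C: 2 H
  1 × C: 1 H
  1 × Cl: no H
  Total hydrogens = 9.
Molecular formula: C4H9Cl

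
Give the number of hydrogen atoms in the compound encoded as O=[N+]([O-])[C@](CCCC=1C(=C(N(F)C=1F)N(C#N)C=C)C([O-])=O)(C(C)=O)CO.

Hydrogens are implicit in SMILES; fill each atom to its normal valence:
  5 × C: 2 H each → 10
  4 × C (aromatic): no H
  4 × C: no H
  3 × O: no H
  2 × F: no H
  2 × N: no H
  2 × O (charge -1): no H
  1 × C: 3 H
  1 × C: 1 H
  1 × N (aromatic): no H
  1 × N (charge +1): no H
  1 × O: 1 H
  Total hydrogens = 15.

15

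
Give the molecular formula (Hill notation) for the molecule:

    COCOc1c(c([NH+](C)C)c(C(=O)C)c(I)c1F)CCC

Heavy atoms from the SMILES: 15 C, 1 F, 1 I, 1 N, 3 O.
Implicit hydrogens by atom environment:
  6 × C (aromatic): no H
  5 × C: 3 H each → 15
  3 × C: 2 H each → 6
  3 × O: no H
  1 × C: no H
  1 × F: no H
  1 × I: no H
  1 × N (charge +1): 1 H
  Total hydrogens = 22.
Net charge +1.
Molecular formula: C15H22FINO3+

C15H22FINO3+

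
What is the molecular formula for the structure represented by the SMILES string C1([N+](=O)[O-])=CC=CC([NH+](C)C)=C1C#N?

C9H10N3O2+

Heavy atoms from the SMILES: 9 C, 3 N, 2 O.
Implicit hydrogens by atom environment:
  3 × C (aromatic): 1 H each → 3
  3 × C (aromatic): no H
  2 × C: 3 H each → 6
  1 × C: no H
  1 × N (charge +1): 1 H
  1 × N (charge +1): no H
  1 × N: no H
  1 × O: no H
  1 × O (charge -1): no H
  Total hydrogens = 10.
Net charge +1.
Molecular formula: C9H10N3O2+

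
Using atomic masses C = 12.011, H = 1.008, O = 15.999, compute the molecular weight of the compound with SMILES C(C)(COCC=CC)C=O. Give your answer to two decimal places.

Molecular formula: C8H14O2.
M = 8×12.011 + 14×1.008 + 2×15.999 = 142.20 g/mol.

142.20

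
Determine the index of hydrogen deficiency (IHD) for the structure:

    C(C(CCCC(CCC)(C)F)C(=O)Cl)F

1

Molecular formula from the SMILES: C11H19ClF2O.
DoU = (2C + 2 + N − H − X)/2 = (2·11 + 2 + 0 − 19 − 3)/2 = 2/2 = 1.
(Structurally: 0 ring(s) + 1 π bond(s) = 1.)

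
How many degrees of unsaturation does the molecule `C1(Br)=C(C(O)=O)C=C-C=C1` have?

5

Molecular formula from the SMILES: C7H5BrO2.
DoU = (2C + 2 + N − H − X)/2 = (2·7 + 2 + 0 − 5 − 1)/2 = 10/2 = 5.
(Structurally: 1 ring(s) + 4 π bond(s) = 5.)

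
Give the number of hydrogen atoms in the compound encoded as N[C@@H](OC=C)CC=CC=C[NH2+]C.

17

Hydrogens are implicit in SMILES; fill each atom to its normal valence:
  6 × C: 1 H each → 6
  2 × C: 2 H each → 4
  1 × C: 3 H
  1 × N: 2 H
  1 × N (charge +1): 2 H
  1 × O: no H
  Total hydrogens = 17.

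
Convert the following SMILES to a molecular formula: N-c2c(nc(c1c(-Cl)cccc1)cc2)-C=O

C12H9ClN2O

Heavy atoms from the SMILES: 12 C, 1 Cl, 2 N, 1 O.
Implicit hydrogens by atom environment:
  6 × C (aromatic): 1 H each → 6
  5 × C (aromatic): no H
  1 × C: 1 H
  1 × Cl: no H
  1 × N: 2 H
  1 × N (aromatic): no H
  1 × O: no H
  Total hydrogens = 9.
Molecular formula: C12H9ClN2O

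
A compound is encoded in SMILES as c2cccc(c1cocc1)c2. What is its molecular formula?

Heavy atoms from the SMILES: 10 C, 1 O.
Implicit hydrogens by atom environment:
  8 × C (aromatic): 1 H each → 8
  2 × C (aromatic): no H
  1 × O (aromatic): no H
  Total hydrogens = 8.
Molecular formula: C10H8O

C10H8O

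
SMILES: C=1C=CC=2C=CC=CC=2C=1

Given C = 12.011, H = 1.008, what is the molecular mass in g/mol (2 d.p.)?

128.17

Molecular formula: C10H8.
M = 10×12.011 + 8×1.008 = 128.17 g/mol.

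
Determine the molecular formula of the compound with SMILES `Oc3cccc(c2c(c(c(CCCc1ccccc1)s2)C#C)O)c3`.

C21H18O2S

Heavy atoms from the SMILES: 21 C, 2 O, 1 S.
Implicit hydrogens by atom environment:
  9 × C (aromatic): 1 H each → 9
  7 × C (aromatic): no H
  3 × C: 2 H each → 6
  2 × O: 1 H each → 2
  1 × C: 1 H
  1 × C: no H
  1 × S (aromatic): no H
  Total hydrogens = 18.
Molecular formula: C21H18O2S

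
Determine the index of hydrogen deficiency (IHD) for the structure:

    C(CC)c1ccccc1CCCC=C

Molecular formula from the SMILES: C14H20.
DoU = (2C + 2 + N − H − X)/2 = (2·14 + 2 + 0 − 20 − 0)/2 = 10/2 = 5.
(Structurally: 1 ring(s) + 4 π bond(s) = 5.)

5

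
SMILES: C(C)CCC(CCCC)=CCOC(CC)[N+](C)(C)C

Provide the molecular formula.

C17H36NO+

Heavy atoms from the SMILES: 17 C, 1 N, 1 O.
Implicit hydrogens by atom environment:
  8 × C: 2 H each → 16
  6 × C: 3 H each → 18
  2 × C: 1 H each → 2
  1 × C: no H
  1 × N (charge +1): no H
  1 × O: no H
  Total hydrogens = 36.
Net charge +1.
Molecular formula: C17H36NO+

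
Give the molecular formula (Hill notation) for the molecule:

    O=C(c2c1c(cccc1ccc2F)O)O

Heavy atoms from the SMILES: 11 C, 1 F, 3 O.
Implicit hydrogens by atom environment:
  5 × C (aromatic): 1 H each → 5
  5 × C (aromatic): no H
  2 × O: 1 H each → 2
  1 × C: no H
  1 × F: no H
  1 × O: no H
  Total hydrogens = 7.
Molecular formula: C11H7FO3

C11H7FO3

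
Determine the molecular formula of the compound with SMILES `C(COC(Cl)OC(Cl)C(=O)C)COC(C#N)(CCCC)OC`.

Heavy atoms from the SMILES: 14 C, 2 Cl, 1 N, 5 O.
Implicit hydrogens by atom environment:
  6 × C: 2 H each → 12
  5 × O: no H
  3 × C: 3 H each → 9
  3 × C: no H
  2 × C: 1 H each → 2
  2 × Cl: no H
  1 × N: no H
  Total hydrogens = 23.
Molecular formula: C14H23Cl2NO5

C14H23Cl2NO5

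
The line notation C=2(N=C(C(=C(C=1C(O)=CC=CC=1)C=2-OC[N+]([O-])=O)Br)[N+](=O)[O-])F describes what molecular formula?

Heavy atoms from the SMILES: 1 Br, 12 C, 1 F, 3 N, 6 O.
Implicit hydrogens by atom environment:
  7 × C (aromatic): no H
  4 × C (aromatic): 1 H each → 4
  3 × O: no H
  2 × N (charge +1): no H
  2 × O (charge -1): no H
  1 × Br: no H
  1 × C: 2 H
  1 × F: no H
  1 × N (aromatic): no H
  1 × O: 1 H
  Total hydrogens = 7.
Molecular formula: C12H7BrFN3O6

C12H7BrFN3O6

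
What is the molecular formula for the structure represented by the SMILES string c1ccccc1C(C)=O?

Heavy atoms from the SMILES: 8 C, 1 O.
Implicit hydrogens by atom environment:
  5 × C (aromatic): 1 H each → 5
  1 × C: 3 H
  1 × C (aromatic): no H
  1 × C: no H
  1 × O: no H
  Total hydrogens = 8.
Molecular formula: C8H8O

C8H8O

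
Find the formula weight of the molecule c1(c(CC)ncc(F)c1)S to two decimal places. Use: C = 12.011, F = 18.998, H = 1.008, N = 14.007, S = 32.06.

157.21

Molecular formula: C7H8FNS.
M = 7×12.011 + 1×18.998 + 8×1.008 + 1×14.007 + 1×32.06 = 157.21 g/mol.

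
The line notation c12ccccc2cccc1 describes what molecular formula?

C10H8

Heavy atoms from the SMILES: 10 C.
Implicit hydrogens by atom environment:
  8 × C (aromatic): 1 H each → 8
  2 × C (aromatic): no H
  Total hydrogens = 8.
Molecular formula: C10H8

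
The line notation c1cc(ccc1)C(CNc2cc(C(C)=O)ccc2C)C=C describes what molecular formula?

Heavy atoms from the SMILES: 19 C, 1 N, 1 O.
Implicit hydrogens by atom environment:
  8 × C (aromatic): 1 H each → 8
  4 × C (aromatic): no H
  2 × C: 3 H each → 6
  2 × C: 2 H each → 4
  2 × C: 1 H each → 2
  1 × C: no H
  1 × N: 1 H
  1 × O: no H
  Total hydrogens = 21.
Molecular formula: C19H21NO

C19H21NO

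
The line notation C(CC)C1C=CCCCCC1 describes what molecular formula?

Heavy atoms from the SMILES: 11 C.
Implicit hydrogens by atom environment:
  7 × C: 2 H each → 14
  3 × C: 1 H each → 3
  1 × C: 3 H
  Total hydrogens = 20.
Molecular formula: C11H20

C11H20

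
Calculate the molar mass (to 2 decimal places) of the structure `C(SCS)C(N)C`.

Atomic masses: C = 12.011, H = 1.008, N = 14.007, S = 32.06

Molecular formula: C4H11NS2.
M = 4×12.011 + 11×1.008 + 1×14.007 + 2×32.06 = 137.26 g/mol.

137.26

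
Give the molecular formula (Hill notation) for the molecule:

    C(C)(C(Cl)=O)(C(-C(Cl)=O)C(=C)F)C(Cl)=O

C8H6Cl3FO3

Heavy atoms from the SMILES: 8 C, 3 Cl, 1 F, 3 O.
Implicit hydrogens by atom environment:
  5 × C: no H
  3 × Cl: no H
  3 × O: no H
  1 × C: 3 H
  1 × C: 2 H
  1 × C: 1 H
  1 × F: no H
  Total hydrogens = 6.
Molecular formula: C8H6Cl3FO3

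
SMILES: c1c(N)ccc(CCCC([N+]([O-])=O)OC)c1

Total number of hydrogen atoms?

Hydrogens are implicit in SMILES; fill each atom to its normal valence:
  4 × C (aromatic): 1 H each → 4
  3 × C: 2 H each → 6
  2 × C (aromatic): no H
  2 × O: no H
  1 × C: 3 H
  1 × C: 1 H
  1 × N: 2 H
  1 × N (charge +1): no H
  1 × O (charge -1): no H
  Total hydrogens = 16.

16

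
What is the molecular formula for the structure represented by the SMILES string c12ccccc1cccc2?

C10H8

Heavy atoms from the SMILES: 10 C.
Implicit hydrogens by atom environment:
  8 × C (aromatic): 1 H each → 8
  2 × C (aromatic): no H
  Total hydrogens = 8.
Molecular formula: C10H8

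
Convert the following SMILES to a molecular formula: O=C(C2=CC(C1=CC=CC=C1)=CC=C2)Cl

Heavy atoms from the SMILES: 13 C, 1 Cl, 1 O.
Implicit hydrogens by atom environment:
  9 × C (aromatic): 1 H each → 9
  3 × C (aromatic): no H
  1 × C: no H
  1 × Cl: no H
  1 × O: no H
  Total hydrogens = 9.
Molecular formula: C13H9ClO

C13H9ClO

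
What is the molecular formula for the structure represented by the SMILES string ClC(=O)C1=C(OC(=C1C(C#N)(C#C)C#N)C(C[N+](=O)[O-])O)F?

C12H5ClFN3O5

Heavy atoms from the SMILES: 12 C, 1 Cl, 1 F, 3 N, 5 O.
Implicit hydrogens by atom environment:
  5 × C: no H
  4 × C (aromatic): no H
  2 × C: 1 H each → 2
  2 × N: no H
  2 × O: no H
  1 × C: 2 H
  1 × Cl: no H
  1 × F: no H
  1 × N (charge +1): no H
  1 × O: 1 H
  1 × O (aromatic): no H
  1 × O (charge -1): no H
  Total hydrogens = 5.
Molecular formula: C12H5ClFN3O5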